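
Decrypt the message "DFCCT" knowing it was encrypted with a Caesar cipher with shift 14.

Step 1: Reverse the shift by subtracting 14 from each letter position.
  D (position 3) -> position (3-14) mod 26 = 15 -> P
  F (position 5) -> position (5-14) mod 26 = 17 -> R
  C (position 2) -> position (2-14) mod 26 = 14 -> O
  C (position 2) -> position (2-14) mod 26 = 14 -> O
  T (position 19) -> position (19-14) mod 26 = 5 -> F
Decrypted message: PROOF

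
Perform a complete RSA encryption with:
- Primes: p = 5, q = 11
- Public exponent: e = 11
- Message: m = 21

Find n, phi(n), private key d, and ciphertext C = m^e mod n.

Step 1: n = 5 * 11 = 55.
Step 2: phi(n) = (5-1)(11-1) = 4 * 10 = 40.
Step 3: Find d = 11^(-1) mod 40 = 11.
  Verify: 11 * 11 = 121 = 1 (mod 40).
Step 4: C = 21^11 mod 55 = 21.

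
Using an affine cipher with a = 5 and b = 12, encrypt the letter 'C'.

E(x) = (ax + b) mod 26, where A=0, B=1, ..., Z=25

Step 1: Convert 'C' to number: x = 2.
Step 2: E(2) = (5 * 2 + 12) mod 26 = 22 mod 26 = 22.
Step 3: Convert 22 back to letter: W.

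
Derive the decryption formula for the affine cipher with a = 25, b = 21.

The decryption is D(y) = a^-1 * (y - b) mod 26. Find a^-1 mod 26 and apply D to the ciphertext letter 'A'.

Step 1: Find a^-1, the modular inverse of 25 mod 26.
Step 2: We need 25 * a^-1 = 1 (mod 26).
Step 3: 25 * 25 = 625 = 24 * 26 + 1, so a^-1 = 25.
Step 4: D(y) = 25(y - 21) mod 26.
Step 5: Apply to 'A' (y = 0): D(0) = 25 * (0 - 21) mod 26 = 25 * -21 mod 26 = 21 -> 'V'.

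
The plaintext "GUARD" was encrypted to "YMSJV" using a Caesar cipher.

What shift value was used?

Step 1: Compare first letters: G (position 6) -> Y (position 24).
Step 2: Shift = (24 - 6) mod 26 = 18.
The shift value is 18.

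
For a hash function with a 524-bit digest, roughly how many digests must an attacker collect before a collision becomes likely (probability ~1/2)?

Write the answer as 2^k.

Step 1: The birthday paradox gives collision probability ~50% after sqrt(2^n) = 2^(n/2) hashes.
Step 2: For 524-bit output: 2^(524/2) = 2^262.
Step 3: Approximately 2^262 hash computations needed.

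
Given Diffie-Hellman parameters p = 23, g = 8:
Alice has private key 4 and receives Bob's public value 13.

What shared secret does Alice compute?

Step 1: s = B^a mod p = 13^4 mod 23.
  13^1 mod 23 = 13
  13^2 mod 23 = (13 * 13) mod 23 = 8
  13^3 mod 23 = (8 * 13) mod 23 = 12
  13^4 mod 23 = (12 * 13) mod 23 = 18
Result: shared secret = 18.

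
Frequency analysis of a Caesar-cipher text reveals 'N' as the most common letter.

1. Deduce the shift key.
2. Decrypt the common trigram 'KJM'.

Step 1: In English, 'E' is the most frequent letter (12.7%).
Step 2: The most frequent ciphertext letter is 'N' (position 13).
Step 3: Shift = (13 - 4) mod 26 = 9.
Step 4: Decrypt 'KJM' by shifting back 9:
  K -> B
  J -> A
  M -> D
Step 5: 'KJM' decrypts to 'BAD'.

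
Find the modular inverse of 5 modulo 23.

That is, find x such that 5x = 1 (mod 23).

Step 1: We need x such that 5 * x = 1 (mod 23).
Step 2: Using the extended Euclidean algorithm or trial:
  5 * 14 = 70 = 3 * 23 + 1.
Step 3: Since 70 mod 23 = 1, the inverse is x = 14.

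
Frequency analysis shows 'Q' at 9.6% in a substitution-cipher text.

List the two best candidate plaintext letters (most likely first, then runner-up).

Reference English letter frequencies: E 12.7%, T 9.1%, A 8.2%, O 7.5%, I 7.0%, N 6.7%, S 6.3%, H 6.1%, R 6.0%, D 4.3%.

Step 1: Observed frequency of 'Q' is 9.6%.
Step 2: Compute distances to each reference frequency and sort:
  T (9.1%): difference = 0.5% <-- BEST
  A (8.2%): difference = 1.4% <-- RUNNER-UP
  O (7.5%): difference = 2.1%
  I (7.0%): difference = 2.6%
  N (6.7%): difference = 2.9%
Step 3: Most likely is 'T' (9.1%, diff 0.5%); second most likely is 'A' (8.2%, diff 1.4%).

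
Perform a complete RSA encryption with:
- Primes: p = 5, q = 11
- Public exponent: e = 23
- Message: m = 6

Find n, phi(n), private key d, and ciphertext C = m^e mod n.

Step 1: n = 5 * 11 = 55.
Step 2: phi(n) = (5-1)(11-1) = 4 * 10 = 40.
Step 3: Find d = 23^(-1) mod 40 = 7.
  Verify: 23 * 7 = 161 = 1 (mod 40).
Step 4: C = 6^23 mod 55 = 51.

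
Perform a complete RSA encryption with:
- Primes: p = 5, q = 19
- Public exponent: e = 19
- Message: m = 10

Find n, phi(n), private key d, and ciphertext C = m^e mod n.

Step 1: n = 5 * 19 = 95.
Step 2: phi(n) = (5-1)(19-1) = 4 * 18 = 72.
Step 3: Find d = 19^(-1) mod 72 = 19.
  Verify: 19 * 19 = 361 = 1 (mod 72).
Step 4: C = 10^19 mod 95 = 10.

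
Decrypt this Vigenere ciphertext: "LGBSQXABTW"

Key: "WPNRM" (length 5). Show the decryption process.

Step 1: Key 'WPNRM' has length 5. Extended key: WPNRMWPNRM
Step 2: Decrypt each position:
  L(11) - W(22) = 15 = P
  G(6) - P(15) = 17 = R
  B(1) - N(13) = 14 = O
  S(18) - R(17) = 1 = B
  Q(16) - M(12) = 4 = E
  X(23) - W(22) = 1 = B
  A(0) - P(15) = 11 = L
  B(1) - N(13) = 14 = O
  T(19) - R(17) = 2 = C
  W(22) - M(12) = 10 = K
Plaintext: PROBEBLOCK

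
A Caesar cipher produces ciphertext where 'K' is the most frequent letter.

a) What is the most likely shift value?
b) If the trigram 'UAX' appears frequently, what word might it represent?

Step 1: In English, 'E' is the most frequent letter (12.7%).
Step 2: The most frequent ciphertext letter is 'K' (position 10).
Step 3: Shift = (10 - 4) mod 26 = 6.
Step 4: Decrypt 'UAX' by shifting back 6:
  U -> O
  A -> U
  X -> R
Step 5: 'UAX' decrypts to 'OUR'.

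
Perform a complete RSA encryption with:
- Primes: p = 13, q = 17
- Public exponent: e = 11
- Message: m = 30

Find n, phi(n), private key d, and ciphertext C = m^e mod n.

Step 1: n = 13 * 17 = 221.
Step 2: phi(n) = (13-1)(17-1) = 12 * 16 = 192.
Step 3: Find d = 11^(-1) mod 192 = 35.
  Verify: 11 * 35 = 385 = 1 (mod 192).
Step 4: C = 30^11 mod 221 = 140.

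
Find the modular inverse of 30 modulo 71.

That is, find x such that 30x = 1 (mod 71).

Step 1: We need x such that 30 * x = 1 (mod 71).
Step 2: Using the extended Euclidean algorithm or trial:
  30 * 45 = 1350 = 19 * 71 + 1.
Step 3: Since 1350 mod 71 = 1, the inverse is x = 45.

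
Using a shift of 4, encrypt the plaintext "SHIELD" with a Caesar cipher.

Step 1: For each letter, shift forward by 4 positions (mod 26).
  S (position 18) -> position (18+4) mod 26 = 22 -> W
  H (position 7) -> position (7+4) mod 26 = 11 -> L
  I (position 8) -> position (8+4) mod 26 = 12 -> M
  E (position 4) -> position (4+4) mod 26 = 8 -> I
  L (position 11) -> position (11+4) mod 26 = 15 -> P
  D (position 3) -> position (3+4) mod 26 = 7 -> H
Result: WLMIPH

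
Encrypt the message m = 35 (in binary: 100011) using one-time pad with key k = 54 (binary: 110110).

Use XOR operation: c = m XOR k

Step 1: Write out the XOR operation bit by bit:
  Message: 100011
  Key:     110110
  XOR:     010101
Step 2: Convert to decimal: 010101 = 21.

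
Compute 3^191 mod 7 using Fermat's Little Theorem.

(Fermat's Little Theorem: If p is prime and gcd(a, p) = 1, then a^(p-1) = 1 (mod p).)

Step 1: Since 7 is prime, by Fermat's Little Theorem: 3^6 = 1 (mod 7).
Step 2: Reduce exponent: 191 mod 6 = 5.
Step 3: So 3^191 = 3^5 (mod 7).
Step 4: 3^5 mod 7 = 5.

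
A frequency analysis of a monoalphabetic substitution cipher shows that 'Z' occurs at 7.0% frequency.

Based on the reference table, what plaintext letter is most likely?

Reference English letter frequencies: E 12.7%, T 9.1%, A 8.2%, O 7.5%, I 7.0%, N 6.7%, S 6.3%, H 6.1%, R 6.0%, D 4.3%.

Step 1: The observed frequency is 7.0%.
Step 2: Compare with English frequencies:
  E: 12.7% (difference: 5.7%)
  T: 9.1% (difference: 2.1%)
  A: 8.2% (difference: 1.2%)
  O: 7.5% (difference: 0.5%)
  I: 7.0% (difference: 0.0%) <-- closest
  N: 6.7% (difference: 0.3%)
  S: 6.3% (difference: 0.7%)
  H: 6.1% (difference: 0.9%)
  R: 6.0% (difference: 1.0%)
  D: 4.3% (difference: 2.7%)
Step 3: 'Z' most likely represents 'I' (frequency 7.0%).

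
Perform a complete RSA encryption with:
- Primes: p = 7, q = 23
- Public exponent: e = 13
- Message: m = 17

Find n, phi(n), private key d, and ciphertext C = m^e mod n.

Step 1: n = 7 * 23 = 161.
Step 2: phi(n) = (7-1)(23-1) = 6 * 22 = 132.
Step 3: Find d = 13^(-1) mod 132 = 61.
  Verify: 13 * 61 = 793 = 1 (mod 132).
Step 4: C = 17^13 mod 161 = 10.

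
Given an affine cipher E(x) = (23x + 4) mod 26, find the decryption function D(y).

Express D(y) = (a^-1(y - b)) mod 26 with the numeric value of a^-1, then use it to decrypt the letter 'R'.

Step 1: Find a^-1, the modular inverse of 23 mod 26.
Step 2: We need 23 * a^-1 = 1 (mod 26).
Step 3: 23 * 17 = 391 = 15 * 26 + 1, so a^-1 = 17.
Step 4: D(y) = 17(y - 4) mod 26.
Step 5: Apply to 'R' (y = 17): D(17) = 17 * (17 - 4) mod 26 = 17 * 13 mod 26 = 13 -> 'N'.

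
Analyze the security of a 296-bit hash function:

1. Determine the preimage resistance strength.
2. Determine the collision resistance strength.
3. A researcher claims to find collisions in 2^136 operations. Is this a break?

Step 1: Preimage resistance requires brute-force of 2^296 operations.
Step 2: Collision resistance (birthday bound) = 2^(296/2) = 2^148.
Step 3: The claimed attack costs 2^136 operations.
Step 4: Since 2^136 < 2^148, the claimed attack beats the generic birthday bound, so collision resistance is broken.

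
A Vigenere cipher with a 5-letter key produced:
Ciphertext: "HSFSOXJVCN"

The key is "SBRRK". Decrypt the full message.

Step 1: Key 'SBRRK' has length 5. Extended key: SBRRKSBRRK
Step 2: Decrypt each position:
  H(7) - S(18) = 15 = P
  S(18) - B(1) = 17 = R
  F(5) - R(17) = 14 = O
  S(18) - R(17) = 1 = B
  O(14) - K(10) = 4 = E
  X(23) - S(18) = 5 = F
  J(9) - B(1) = 8 = I
  V(21) - R(17) = 4 = E
  C(2) - R(17) = 11 = L
  N(13) - K(10) = 3 = D
Plaintext: PROBEFIELD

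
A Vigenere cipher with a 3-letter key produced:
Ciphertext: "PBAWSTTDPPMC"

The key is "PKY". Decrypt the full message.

Step 1: Key 'PKY' has length 3. Extended key: PKYPKYPKYPKY
Step 2: Decrypt each position:
  P(15) - P(15) = 0 = A
  B(1) - K(10) = 17 = R
  A(0) - Y(24) = 2 = C
  W(22) - P(15) = 7 = H
  S(18) - K(10) = 8 = I
  T(19) - Y(24) = 21 = V
  T(19) - P(15) = 4 = E
  D(3) - K(10) = 19 = T
  P(15) - Y(24) = 17 = R
  P(15) - P(15) = 0 = A
  M(12) - K(10) = 2 = C
  C(2) - Y(24) = 4 = E
Plaintext: ARCHIVETRACE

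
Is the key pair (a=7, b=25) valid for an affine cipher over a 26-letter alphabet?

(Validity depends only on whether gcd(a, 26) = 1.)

Step 1: Compute gcd(7, 26).
Step 2: gcd(7, 26) = 1.
Since gcd = 1, 7 is coprime with 26, so it is a valid key.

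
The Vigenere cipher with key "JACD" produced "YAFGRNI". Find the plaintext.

Step 1: Extend key: JACDJAC
Step 2: Decrypt each letter (c - k) mod 26:
  Y(24) - J(9) = (24-9) mod 26 = 15 = P
  A(0) - A(0) = (0-0) mod 26 = 0 = A
  F(5) - C(2) = (5-2) mod 26 = 3 = D
  G(6) - D(3) = (6-3) mod 26 = 3 = D
  R(17) - J(9) = (17-9) mod 26 = 8 = I
  N(13) - A(0) = (13-0) mod 26 = 13 = N
  I(8) - C(2) = (8-2) mod 26 = 6 = G
Plaintext: PADDING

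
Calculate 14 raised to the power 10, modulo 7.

Step 1: Compute 14^10 mod 7 step by step, reducing modulo 7 at each step.
  14^1 mod 7 = 0
  14^2 mod 7 = (0 * 14) mod 7 = 0
  14^3 mod 7 = (0 * 14) mod 7 = 0
  14^4 mod 7 = (0 * 14) mod 7 = 0
  14^5 mod 7 = (0 * 14) mod 7 = 0
  14^6 mod 7 = (0 * 14) mod 7 = 0
  14^7 mod 7 = (0 * 14) mod 7 = 0
  14^8 mod 7 = (0 * 14) mod 7 = 0
  14^9 mod 7 = (0 * 14) mod 7 = 0
  14^10 mod 7 = (0 * 14) mod 7 = 0
Step 2: Result = 0.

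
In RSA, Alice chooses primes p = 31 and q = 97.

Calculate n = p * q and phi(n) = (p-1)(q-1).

Step 1: n = p * q = 31 * 97 = 3007.
Step 2: phi(n) = (p-1)(q-1) = 30 * 96 = 2880.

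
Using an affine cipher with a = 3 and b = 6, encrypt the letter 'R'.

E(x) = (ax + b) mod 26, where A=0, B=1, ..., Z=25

Step 1: Convert 'R' to number: x = 17.
Step 2: E(17) = (3 * 17 + 6) mod 26 = 57 mod 26 = 5.
Step 3: Convert 5 back to letter: F.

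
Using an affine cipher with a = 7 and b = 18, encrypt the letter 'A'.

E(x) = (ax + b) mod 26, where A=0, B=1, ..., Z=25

Step 1: Convert 'A' to number: x = 0.
Step 2: E(0) = (7 * 0 + 18) mod 26 = 18 mod 26 = 18.
Step 3: Convert 18 back to letter: S.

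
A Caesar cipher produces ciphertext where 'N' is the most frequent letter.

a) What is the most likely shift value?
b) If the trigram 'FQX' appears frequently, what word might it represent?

Step 1: In English, 'E' is the most frequent letter (12.7%).
Step 2: The most frequent ciphertext letter is 'N' (position 13).
Step 3: Shift = (13 - 4) mod 26 = 9.
Step 4: Decrypt 'FQX' by shifting back 9:
  F -> W
  Q -> H
  X -> O
Step 5: 'FQX' decrypts to 'WHO'.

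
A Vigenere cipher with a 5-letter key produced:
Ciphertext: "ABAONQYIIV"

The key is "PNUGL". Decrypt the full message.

Step 1: Key 'PNUGL' has length 5. Extended key: PNUGLPNUGL
Step 2: Decrypt each position:
  A(0) - P(15) = 11 = L
  B(1) - N(13) = 14 = O
  A(0) - U(20) = 6 = G
  O(14) - G(6) = 8 = I
  N(13) - L(11) = 2 = C
  Q(16) - P(15) = 1 = B
  Y(24) - N(13) = 11 = L
  I(8) - U(20) = 14 = O
  I(8) - G(6) = 2 = C
  V(21) - L(11) = 10 = K
Plaintext: LOGICBLOCK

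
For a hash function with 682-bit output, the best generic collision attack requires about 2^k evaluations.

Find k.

Step 1: The hash has a 682-bit output.
Step 2: Collision resistance means it should be infeasible to find any x != y with h(x) = h(y).
By the birthday bound, a generic collision search succeeds after about sqrt(2^682) = 2^(682/2) = 2^341 evaluations.
Step 3: Security level = 341 bits.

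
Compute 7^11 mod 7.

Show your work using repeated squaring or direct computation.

Step 1: Compute 7^11 mod 7 step by step, reducing modulo 7 at each step.
  7^1 mod 7 = 0
  7^2 mod 7 = (0 * 7) mod 7 = 0
  7^3 mod 7 = (0 * 7) mod 7 = 0
  7^4 mod 7 = (0 * 7) mod 7 = 0
  7^5 mod 7 = (0 * 7) mod 7 = 0
  7^6 mod 7 = (0 * 7) mod 7 = 0
  7^7 mod 7 = (0 * 7) mod 7 = 0
  7^8 mod 7 = (0 * 7) mod 7 = 0
  7^9 mod 7 = (0 * 7) mod 7 = 0
  7^10 mod 7 = (0 * 7) mod 7 = 0
  7^11 mod 7 = (0 * 7) mod 7 = 0
Step 2: Result = 0.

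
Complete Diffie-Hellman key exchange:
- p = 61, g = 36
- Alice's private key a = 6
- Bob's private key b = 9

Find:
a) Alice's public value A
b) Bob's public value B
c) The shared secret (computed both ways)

Step 1: A = g^a mod p = 36^6 mod 61 = 20.
Step 2: B = g^b mod p = 36^9 mod 61 = 3.
Step 3: Alice computes s = B^a mod p = 3^6 mod 61 = 58.
Step 4: Bob computes s = A^b mod p = 20^9 mod 61 = 58.
Both sides agree: shared secret = 58.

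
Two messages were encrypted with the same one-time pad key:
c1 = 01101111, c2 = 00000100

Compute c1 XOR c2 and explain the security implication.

Step 1: c1 XOR c2 = (m1 XOR k) XOR (m2 XOR k).
Step 2: By XOR associativity/commutativity: = m1 XOR m2 XOR k XOR k = m1 XOR m2.
Step 3: 01101111 XOR 00000100 = 01101011 = 107.
Step 4: The key cancels out! An attacker learns m1 XOR m2 = 107, revealing the relationship between plaintexts.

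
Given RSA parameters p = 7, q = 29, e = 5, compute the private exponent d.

Step 1: n = 7 * 29 = 203.
Step 2: phi(n) = 6 * 28 = 168.
Step 3: Find d such that 5 * d = 1 (mod 168).
Step 4: d = 5^(-1) mod 168 = 101.
Verification: 5 * 101 = 505 = 3 * 168 + 1.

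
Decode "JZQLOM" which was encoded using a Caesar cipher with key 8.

Step 1: Reverse the shift by subtracting 8 from each letter position.
  J (position 9) -> position (9-8) mod 26 = 1 -> B
  Z (position 25) -> position (25-8) mod 26 = 17 -> R
  Q (position 16) -> position (16-8) mod 26 = 8 -> I
  L (position 11) -> position (11-8) mod 26 = 3 -> D
  O (position 14) -> position (14-8) mod 26 = 6 -> G
  M (position 12) -> position (12-8) mod 26 = 4 -> E
Decrypted message: BRIDGE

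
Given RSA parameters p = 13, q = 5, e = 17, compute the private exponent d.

Step 1: n = 13 * 5 = 65.
Step 2: phi(n) = 12 * 4 = 48.
Step 3: Find d such that 17 * d = 1 (mod 48).
Step 4: d = 17^(-1) mod 48 = 17.
Verification: 17 * 17 = 289 = 6 * 48 + 1.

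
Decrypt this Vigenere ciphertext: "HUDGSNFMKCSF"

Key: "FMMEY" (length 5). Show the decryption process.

Step 1: Key 'FMMEY' has length 5. Extended key: FMMEYFMMEYFM
Step 2: Decrypt each position:
  H(7) - F(5) = 2 = C
  U(20) - M(12) = 8 = I
  D(3) - M(12) = 17 = R
  G(6) - E(4) = 2 = C
  S(18) - Y(24) = 20 = U
  N(13) - F(5) = 8 = I
  F(5) - M(12) = 19 = T
  M(12) - M(12) = 0 = A
  K(10) - E(4) = 6 = G
  C(2) - Y(24) = 4 = E
  S(18) - F(5) = 13 = N
  F(5) - M(12) = 19 = T
Plaintext: CIRCUITAGENT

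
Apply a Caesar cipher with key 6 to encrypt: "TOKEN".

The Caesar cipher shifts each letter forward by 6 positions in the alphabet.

Step 1: For each letter, shift forward by 6 positions (mod 26).
  T (position 19) -> position (19+6) mod 26 = 25 -> Z
  O (position 14) -> position (14+6) mod 26 = 20 -> U
  K (position 10) -> position (10+6) mod 26 = 16 -> Q
  E (position 4) -> position (4+6) mod 26 = 10 -> K
  N (position 13) -> position (13+6) mod 26 = 19 -> T
Result: ZUQKT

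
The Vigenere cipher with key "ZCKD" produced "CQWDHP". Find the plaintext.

Step 1: Extend key: ZCKDZC
Step 2: Decrypt each letter (c - k) mod 26:
  C(2) - Z(25) = (2-25) mod 26 = 3 = D
  Q(16) - C(2) = (16-2) mod 26 = 14 = O
  W(22) - K(10) = (22-10) mod 26 = 12 = M
  D(3) - D(3) = (3-3) mod 26 = 0 = A
  H(7) - Z(25) = (7-25) mod 26 = 8 = I
  P(15) - C(2) = (15-2) mod 26 = 13 = N
Plaintext: DOMAIN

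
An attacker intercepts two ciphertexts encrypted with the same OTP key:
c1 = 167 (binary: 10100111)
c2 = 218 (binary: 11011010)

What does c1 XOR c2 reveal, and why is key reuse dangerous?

Step 1: c1 XOR c2 = (m1 XOR k) XOR (m2 XOR k).
Step 2: By XOR associativity/commutativity: = m1 XOR m2 XOR k XOR k = m1 XOR m2.
Step 3: 10100111 XOR 11011010 = 01111101 = 125.
Step 4: The key cancels out! An attacker learns m1 XOR m2 = 125, revealing the relationship between plaintexts.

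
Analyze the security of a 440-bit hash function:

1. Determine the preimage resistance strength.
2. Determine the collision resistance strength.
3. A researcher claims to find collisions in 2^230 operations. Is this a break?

Step 1: Preimage resistance requires brute-force of 2^440 operations.
Step 2: Collision resistance (birthday bound) = 2^(440/2) = 2^220.
Step 3: The claimed attack costs 2^230 operations.
Step 4: Since 2^230 >= 2^220, the claimed attack is no faster than the generic birthday attack, so this does not break collision resistance.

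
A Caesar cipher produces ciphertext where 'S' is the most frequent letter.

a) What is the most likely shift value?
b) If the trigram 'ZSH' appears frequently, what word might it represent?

Step 1: In English, 'E' is the most frequent letter (12.7%).
Step 2: The most frequent ciphertext letter is 'S' (position 18).
Step 3: Shift = (18 - 4) mod 26 = 14.
Step 4: Decrypt 'ZSH' by shifting back 14:
  Z -> L
  S -> E
  H -> T
Step 5: 'ZSH' decrypts to 'LET'.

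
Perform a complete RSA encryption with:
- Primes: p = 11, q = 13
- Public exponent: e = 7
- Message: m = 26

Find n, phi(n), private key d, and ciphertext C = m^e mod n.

Step 1: n = 11 * 13 = 143.
Step 2: phi(n) = (11-1)(13-1) = 10 * 12 = 120.
Step 3: Find d = 7^(-1) mod 120 = 103.
  Verify: 7 * 103 = 721 = 1 (mod 120).
Step 4: C = 26^7 mod 143 = 104.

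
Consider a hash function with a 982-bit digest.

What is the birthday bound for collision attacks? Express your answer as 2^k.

Step 1: The birthday paradox gives collision probability ~50% after sqrt(2^n) = 2^(n/2) hashes.
Step 2: For 982-bit output: 2^(982/2) = 2^491.
Step 3: Approximately 2^491 hash computations needed.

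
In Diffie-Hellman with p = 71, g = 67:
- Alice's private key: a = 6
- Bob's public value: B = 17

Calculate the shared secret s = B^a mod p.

Step 1: s = B^a mod p = 17^6 mod 71.
  17^1 mod 71 = 17
  17^2 mod 71 = (17 * 17) mod 71 = 5
  17^3 mod 71 = (5 * 17) mod 71 = 14
  17^4 mod 71 = (14 * 17) mod 71 = 25
  17^5 mod 71 = (25 * 17) mod 71 = 70
  17^6 mod 71 = (70 * 17) mod 71 = 54
Result: shared secret = 54.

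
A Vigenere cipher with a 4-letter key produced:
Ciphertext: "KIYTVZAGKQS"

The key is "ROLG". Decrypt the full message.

Step 1: Key 'ROLG' has length 4. Extended key: ROLGROLGROL
Step 2: Decrypt each position:
  K(10) - R(17) = 19 = T
  I(8) - O(14) = 20 = U
  Y(24) - L(11) = 13 = N
  T(19) - G(6) = 13 = N
  V(21) - R(17) = 4 = E
  Z(25) - O(14) = 11 = L
  A(0) - L(11) = 15 = P
  G(6) - G(6) = 0 = A
  K(10) - R(17) = 19 = T
  Q(16) - O(14) = 2 = C
  S(18) - L(11) = 7 = H
Plaintext: TUNNELPATCH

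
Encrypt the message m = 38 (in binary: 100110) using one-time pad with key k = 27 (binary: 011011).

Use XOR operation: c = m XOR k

Step 1: Write out the XOR operation bit by bit:
  Message: 100110
  Key:     011011
  XOR:     111101
Step 2: Convert to decimal: 111101 = 61.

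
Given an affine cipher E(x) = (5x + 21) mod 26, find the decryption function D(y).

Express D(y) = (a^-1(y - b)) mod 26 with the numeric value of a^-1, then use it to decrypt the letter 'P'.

Step 1: Find a^-1, the modular inverse of 5 mod 26.
Step 2: We need 5 * a^-1 = 1 (mod 26).
Step 3: 5 * 21 = 105 = 4 * 26 + 1, so a^-1 = 21.
Step 4: D(y) = 21(y - 21) mod 26.
Step 5: Apply to 'P' (y = 15): D(15) = 21 * (15 - 21) mod 26 = 21 * -6 mod 26 = 4 -> 'E'.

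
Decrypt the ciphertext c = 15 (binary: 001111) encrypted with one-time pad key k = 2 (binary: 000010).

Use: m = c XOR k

Step 1: XOR ciphertext with key:
  Ciphertext: 001111
  Key:        000010
  XOR:        001101
Step 2: Plaintext = 001101 = 13 in decimal.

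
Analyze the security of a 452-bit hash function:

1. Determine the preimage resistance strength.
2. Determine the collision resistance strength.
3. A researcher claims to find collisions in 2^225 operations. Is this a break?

Step 1: Preimage resistance requires brute-force of 2^452 operations.
Step 2: Collision resistance (birthday bound) = 2^(452/2) = 2^226.
Step 3: The claimed attack costs 2^225 operations.
Step 4: Since 2^225 < 2^226, the claimed attack beats the generic birthday bound, so collision resistance is broken.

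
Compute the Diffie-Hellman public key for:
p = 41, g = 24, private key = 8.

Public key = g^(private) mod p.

Step 1: A = g^a mod p = 24^8 mod 41.
  24^1 mod 41 = 24
  24^2 mod 41 = (24 * 24) mod 41 = 2
  24^3 mod 41 = (2 * 24) mod 41 = 7
  24^4 mod 41 = (7 * 24) mod 41 = 4
  24^5 mod 41 = (4 * 24) mod 41 = 14
  24^6 mod 41 = (14 * 24) mod 41 = 8
  24^7 mod 41 = (8 * 24) mod 41 = 28
  24^8 mod 41 = (28 * 24) mod 41 = 16
Result: A = 16.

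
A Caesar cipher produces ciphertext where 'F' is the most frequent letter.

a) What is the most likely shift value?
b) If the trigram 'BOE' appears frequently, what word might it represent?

Step 1: In English, 'E' is the most frequent letter (12.7%).
Step 2: The most frequent ciphertext letter is 'F' (position 5).
Step 3: Shift = (5 - 4) mod 26 = 1.
Step 4: Decrypt 'BOE' by shifting back 1:
  B -> A
  O -> N
  E -> D
Step 5: 'BOE' decrypts to 'AND'.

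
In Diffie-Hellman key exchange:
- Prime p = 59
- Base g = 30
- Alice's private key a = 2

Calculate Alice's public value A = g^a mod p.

Step 1: A = g^a mod p = 30^2 mod 59.
  30^1 mod 59 = 30
  30^2 mod 59 = (30 * 30) mod 59 = 15
Result: A = 15.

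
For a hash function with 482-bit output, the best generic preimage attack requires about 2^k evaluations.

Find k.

Step 1: The hash has a 482-bit output.
Step 2: Preimage resistance means: given a digest h(x), it should be infeasible to find any input that hashes to it.
With a 482-bit output there are 2^482 possible digests, so a generic brute-force preimage search costs about 2^482 evaluations.
Step 3: Security level = 482 bits.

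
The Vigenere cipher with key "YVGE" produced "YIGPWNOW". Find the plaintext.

Step 1: Extend key: YVGEYVGE
Step 2: Decrypt each letter (c - k) mod 26:
  Y(24) - Y(24) = (24-24) mod 26 = 0 = A
  I(8) - V(21) = (8-21) mod 26 = 13 = N
  G(6) - G(6) = (6-6) mod 26 = 0 = A
  P(15) - E(4) = (15-4) mod 26 = 11 = L
  W(22) - Y(24) = (22-24) mod 26 = 24 = Y
  N(13) - V(21) = (13-21) mod 26 = 18 = S
  O(14) - G(6) = (14-6) mod 26 = 8 = I
  W(22) - E(4) = (22-4) mod 26 = 18 = S
Plaintext: ANALYSIS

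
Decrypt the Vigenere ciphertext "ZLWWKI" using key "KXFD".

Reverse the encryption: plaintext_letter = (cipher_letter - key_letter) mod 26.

Step 1: Extend key: KXFDKX
Step 2: Decrypt each letter (c - k) mod 26:
  Z(25) - K(10) = (25-10) mod 26 = 15 = P
  L(11) - X(23) = (11-23) mod 26 = 14 = O
  W(22) - F(5) = (22-5) mod 26 = 17 = R
  W(22) - D(3) = (22-3) mod 26 = 19 = T
  K(10) - K(10) = (10-10) mod 26 = 0 = A
  I(8) - X(23) = (8-23) mod 26 = 11 = L
Plaintext: PORTAL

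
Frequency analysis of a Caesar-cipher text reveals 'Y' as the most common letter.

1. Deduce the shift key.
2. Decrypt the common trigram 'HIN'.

Step 1: In English, 'E' is the most frequent letter (12.7%).
Step 2: The most frequent ciphertext letter is 'Y' (position 24).
Step 3: Shift = (24 - 4) mod 26 = 20.
Step 4: Decrypt 'HIN' by shifting back 20:
  H -> N
  I -> O
  N -> T
Step 5: 'HIN' decrypts to 'NOT'.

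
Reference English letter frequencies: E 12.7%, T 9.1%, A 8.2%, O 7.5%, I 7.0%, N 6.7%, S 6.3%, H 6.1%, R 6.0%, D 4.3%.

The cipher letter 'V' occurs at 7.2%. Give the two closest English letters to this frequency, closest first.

Step 1: Observed frequency of 'V' is 7.2%.
Step 2: Compute distances to each reference frequency and sort:
  I (7.0%): difference = 0.2% <-- BEST
  O (7.5%): difference = 0.3% <-- RUNNER-UP
  N (6.7%): difference = 0.5%
  S (6.3%): difference = 0.9%
  A (8.2%): difference = 1.0%
Step 3: Most likely is 'I' (7.0%, diff 0.2%); second most likely is 'O' (7.5%, diff 0.3%).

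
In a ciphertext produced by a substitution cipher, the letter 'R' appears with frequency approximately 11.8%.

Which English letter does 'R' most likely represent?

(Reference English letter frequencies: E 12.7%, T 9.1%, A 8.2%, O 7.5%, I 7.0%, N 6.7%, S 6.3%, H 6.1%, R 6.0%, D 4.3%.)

Step 1: The observed frequency is 11.8%.
Step 2: Compare with English frequencies:
  E: 12.7% (difference: 0.9%) <-- closest
  T: 9.1% (difference: 2.7%)
  A: 8.2% (difference: 3.6%)
  O: 7.5% (difference: 4.3%)
  I: 7.0% (difference: 4.8%)
  N: 6.7% (difference: 5.1%)
  S: 6.3% (difference: 5.5%)
  H: 6.1% (difference: 5.7%)
  R: 6.0% (difference: 5.8%)
  D: 4.3% (difference: 7.5%)
Step 3: 'R' most likely represents 'E' (frequency 12.7%).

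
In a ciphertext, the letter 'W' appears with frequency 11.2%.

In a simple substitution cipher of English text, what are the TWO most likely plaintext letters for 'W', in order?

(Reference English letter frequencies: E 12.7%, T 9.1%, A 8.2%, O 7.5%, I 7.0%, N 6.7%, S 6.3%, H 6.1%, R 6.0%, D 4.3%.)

Step 1: Observed frequency of 'W' is 11.2%.
Step 2: Compute distances to each reference frequency and sort:
  E (12.7%): difference = 1.5% <-- BEST
  T (9.1%): difference = 2.1% <-- RUNNER-UP
  A (8.2%): difference = 3.0%
  O (7.5%): difference = 3.7%
  I (7.0%): difference = 4.2%
Step 3: Most likely is 'E' (12.7%, diff 1.5%); second most likely is 'T' (9.1%, diff 2.1%).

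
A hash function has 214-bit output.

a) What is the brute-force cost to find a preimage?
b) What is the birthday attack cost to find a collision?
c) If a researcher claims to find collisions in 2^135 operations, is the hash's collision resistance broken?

Step 1: Preimage resistance requires brute-force of 2^214 operations.
Step 2: Collision resistance (birthday bound) = 2^(214/2) = 2^107.
Step 3: The claimed attack costs 2^135 operations.
Step 4: Since 2^135 >= 2^107, the claimed attack is no faster than the generic birthday attack, so this does not break collision resistance.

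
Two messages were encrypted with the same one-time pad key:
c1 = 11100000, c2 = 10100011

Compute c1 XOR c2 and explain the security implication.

Step 1: c1 XOR c2 = (m1 XOR k) XOR (m2 XOR k).
Step 2: By XOR associativity/commutativity: = m1 XOR m2 XOR k XOR k = m1 XOR m2.
Step 3: 11100000 XOR 10100011 = 01000011 = 67.
Step 4: The key cancels out! An attacker learns m1 XOR m2 = 67, revealing the relationship between plaintexts.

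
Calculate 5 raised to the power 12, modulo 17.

Step 1: Compute 5^12 mod 17 step by step, reducing modulo 17 at each step.
  5^1 mod 17 = 5
  5^2 mod 17 = (5 * 5) mod 17 = 8
  5^3 mod 17 = (8 * 5) mod 17 = 6
  5^4 mod 17 = (6 * 5) mod 17 = 13
  5^5 mod 17 = (13 * 5) mod 17 = 14
  5^6 mod 17 = (14 * 5) mod 17 = 2
  5^7 mod 17 = (2 * 5) mod 17 = 10
  5^8 mod 17 = (10 * 5) mod 17 = 16
  5^9 mod 17 = (16 * 5) mod 17 = 12
  5^10 mod 17 = (12 * 5) mod 17 = 9
  5^11 mod 17 = (9 * 5) mod 17 = 11
  5^12 mod 17 = (11 * 5) mod 17 = 4
Step 2: Result = 4.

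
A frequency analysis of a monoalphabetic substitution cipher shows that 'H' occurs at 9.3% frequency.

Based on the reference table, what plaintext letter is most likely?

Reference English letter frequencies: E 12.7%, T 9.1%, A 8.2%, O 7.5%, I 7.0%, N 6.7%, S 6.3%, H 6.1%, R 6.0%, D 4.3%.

Step 1: The observed frequency is 9.3%.
Step 2: Compare with English frequencies:
  E: 12.7% (difference: 3.4%)
  T: 9.1% (difference: 0.2%) <-- closest
  A: 8.2% (difference: 1.1%)
  O: 7.5% (difference: 1.8%)
  I: 7.0% (difference: 2.3%)
  N: 6.7% (difference: 2.6%)
  S: 6.3% (difference: 3.0%)
  H: 6.1% (difference: 3.2%)
  R: 6.0% (difference: 3.3%)
  D: 4.3% (difference: 5.0%)
Step 3: 'H' most likely represents 'T' (frequency 9.1%).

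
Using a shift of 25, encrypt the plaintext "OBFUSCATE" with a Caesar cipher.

Step 1: For each letter, shift forward by 25 positions (mod 26).
  O (position 14) -> position (14+25) mod 26 = 13 -> N
  B (position 1) -> position (1+25) mod 26 = 0 -> A
  F (position 5) -> position (5+25) mod 26 = 4 -> E
  U (position 20) -> position (20+25) mod 26 = 19 -> T
  S (position 18) -> position (18+25) mod 26 = 17 -> R
  C (position 2) -> position (2+25) mod 26 = 1 -> B
  A (position 0) -> position (0+25) mod 26 = 25 -> Z
  T (position 19) -> position (19+25) mod 26 = 18 -> S
  E (position 4) -> position (4+25) mod 26 = 3 -> D
Result: NAETRBZSD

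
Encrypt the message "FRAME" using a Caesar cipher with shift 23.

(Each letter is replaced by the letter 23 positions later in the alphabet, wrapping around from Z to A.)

Step 1: For each letter, shift forward by 23 positions (mod 26).
  F (position 5) -> position (5+23) mod 26 = 2 -> C
  R (position 17) -> position (17+23) mod 26 = 14 -> O
  A (position 0) -> position (0+23) mod 26 = 23 -> X
  M (position 12) -> position (12+23) mod 26 = 9 -> J
  E (position 4) -> position (4+23) mod 26 = 1 -> B
Result: COXJB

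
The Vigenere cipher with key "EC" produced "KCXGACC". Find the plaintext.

Step 1: Extend key: ECECECE
Step 2: Decrypt each letter (c - k) mod 26:
  K(10) - E(4) = (10-4) mod 26 = 6 = G
  C(2) - C(2) = (2-2) mod 26 = 0 = A
  X(23) - E(4) = (23-4) mod 26 = 19 = T
  G(6) - C(2) = (6-2) mod 26 = 4 = E
  A(0) - E(4) = (0-4) mod 26 = 22 = W
  C(2) - C(2) = (2-2) mod 26 = 0 = A
  C(2) - E(4) = (2-4) mod 26 = 24 = Y
Plaintext: GATEWAY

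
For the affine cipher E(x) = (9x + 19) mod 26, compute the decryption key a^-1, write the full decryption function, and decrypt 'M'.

Step 1: Find a^-1, the modular inverse of 9 mod 26.
Step 2: We need 9 * a^-1 = 1 (mod 26).
Step 3: 9 * 3 = 27 = 1 * 26 + 1, so a^-1 = 3.
Step 4: D(y) = 3(y - 19) mod 26.
Step 5: Apply to 'M' (y = 12): D(12) = 3 * (12 - 19) mod 26 = 3 * -7 mod 26 = 5 -> 'F'.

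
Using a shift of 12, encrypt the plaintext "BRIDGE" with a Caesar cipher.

Step 1: For each letter, shift forward by 12 positions (mod 26).
  B (position 1) -> position (1+12) mod 26 = 13 -> N
  R (position 17) -> position (17+12) mod 26 = 3 -> D
  I (position 8) -> position (8+12) mod 26 = 20 -> U
  D (position 3) -> position (3+12) mod 26 = 15 -> P
  G (position 6) -> position (6+12) mod 26 = 18 -> S
  E (position 4) -> position (4+12) mod 26 = 16 -> Q
Result: NDUPSQ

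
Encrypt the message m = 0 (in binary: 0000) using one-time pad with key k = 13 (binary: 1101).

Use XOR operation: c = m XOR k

Step 1: Write out the XOR operation bit by bit:
  Message: 0000
  Key:     1101
  XOR:     1101
Step 2: Convert to decimal: 1101 = 13.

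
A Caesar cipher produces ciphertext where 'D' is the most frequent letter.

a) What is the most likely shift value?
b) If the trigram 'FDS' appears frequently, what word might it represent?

Step 1: In English, 'E' is the most frequent letter (12.7%).
Step 2: The most frequent ciphertext letter is 'D' (position 3).
Step 3: Shift = (3 - 4) mod 26 = 25.
Step 4: Decrypt 'FDS' by shifting back 25:
  F -> G
  D -> E
  S -> T
Step 5: 'FDS' decrypts to 'GET'.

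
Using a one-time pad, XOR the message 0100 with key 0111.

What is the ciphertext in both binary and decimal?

Step 1: Write out the XOR operation bit by bit:
  Message: 0100
  Key:     0111
  XOR:     0011
Step 2: Convert to decimal: 0011 = 3.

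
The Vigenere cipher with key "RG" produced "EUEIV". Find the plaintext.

Step 1: Extend key: RGRGR
Step 2: Decrypt each letter (c - k) mod 26:
  E(4) - R(17) = (4-17) mod 26 = 13 = N
  U(20) - G(6) = (20-6) mod 26 = 14 = O
  E(4) - R(17) = (4-17) mod 26 = 13 = N
  I(8) - G(6) = (8-6) mod 26 = 2 = C
  V(21) - R(17) = (21-17) mod 26 = 4 = E
Plaintext: NONCE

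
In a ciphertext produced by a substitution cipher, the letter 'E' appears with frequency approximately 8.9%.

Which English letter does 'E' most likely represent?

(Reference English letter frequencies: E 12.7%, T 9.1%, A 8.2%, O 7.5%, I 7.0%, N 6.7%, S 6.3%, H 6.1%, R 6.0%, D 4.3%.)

Step 1: The observed frequency is 8.9%.
Step 2: Compare with English frequencies:
  E: 12.7% (difference: 3.8%)
  T: 9.1% (difference: 0.2%) <-- closest
  A: 8.2% (difference: 0.7%)
  O: 7.5% (difference: 1.4%)
  I: 7.0% (difference: 1.9%)
  N: 6.7% (difference: 2.2%)
  S: 6.3% (difference: 2.6%)
  H: 6.1% (difference: 2.8%)
  R: 6.0% (difference: 2.9%)
  D: 4.3% (difference: 4.6%)
Step 3: 'E' most likely represents 'T' (frequency 9.1%).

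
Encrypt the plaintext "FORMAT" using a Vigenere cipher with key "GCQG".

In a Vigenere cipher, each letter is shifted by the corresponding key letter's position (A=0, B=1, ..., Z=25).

Step 1: Repeat key to match plaintext length:
  Plaintext: FORMAT
  Key:       GCQGGC
Step 2: Encrypt each letter:
  F(5) + G(6) = (5+6) mod 26 = 11 = L
  O(14) + C(2) = (14+2) mod 26 = 16 = Q
  R(17) + Q(16) = (17+16) mod 26 = 7 = H
  M(12) + G(6) = (12+6) mod 26 = 18 = S
  A(0) + G(6) = (0+6) mod 26 = 6 = G
  T(19) + C(2) = (19+2) mod 26 = 21 = V
Ciphertext: LQHSGV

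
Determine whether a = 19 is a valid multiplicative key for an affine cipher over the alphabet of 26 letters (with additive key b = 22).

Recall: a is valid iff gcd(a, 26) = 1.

Step 1: Compute gcd(19, 26).
Step 2: gcd(19, 26) = 1.
Since gcd = 1, 19 is coprime with 26, so it is a valid key.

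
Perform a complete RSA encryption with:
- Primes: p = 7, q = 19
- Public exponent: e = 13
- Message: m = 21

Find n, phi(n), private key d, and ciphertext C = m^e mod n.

Step 1: n = 7 * 19 = 133.
Step 2: phi(n) = (7-1)(19-1) = 6 * 18 = 108.
Step 3: Find d = 13^(-1) mod 108 = 25.
  Verify: 13 * 25 = 325 = 1 (mod 108).
Step 4: C = 21^13 mod 133 = 98.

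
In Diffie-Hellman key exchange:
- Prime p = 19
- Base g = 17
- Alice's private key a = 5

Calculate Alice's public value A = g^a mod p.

Step 1: A = g^a mod p = 17^5 mod 19.
  17^1 mod 19 = 17
  17^2 mod 19 = (17 * 17) mod 19 = 4
  17^3 mod 19 = (4 * 17) mod 19 = 11
  17^4 mod 19 = (11 * 17) mod 19 = 16
  17^5 mod 19 = (16 * 17) mod 19 = 6
Result: A = 6.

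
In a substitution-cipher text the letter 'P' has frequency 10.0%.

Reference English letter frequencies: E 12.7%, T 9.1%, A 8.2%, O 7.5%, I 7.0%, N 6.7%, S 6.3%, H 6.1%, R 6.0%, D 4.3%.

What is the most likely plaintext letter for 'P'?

Step 1: The observed frequency is 10.0%.
Step 2: Compare with English frequencies:
  E: 12.7% (difference: 2.7%)
  T: 9.1% (difference: 0.9%) <-- closest
  A: 8.2% (difference: 1.8%)
  O: 7.5% (difference: 2.5%)
  I: 7.0% (difference: 3.0%)
  N: 6.7% (difference: 3.3%)
  S: 6.3% (difference: 3.7%)
  H: 6.1% (difference: 3.9%)
  R: 6.0% (difference: 4.0%)
  D: 4.3% (difference: 5.7%)
Step 3: 'P' most likely represents 'T' (frequency 9.1%).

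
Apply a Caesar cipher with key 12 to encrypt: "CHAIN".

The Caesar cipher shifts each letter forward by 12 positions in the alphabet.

Step 1: For each letter, shift forward by 12 positions (mod 26).
  C (position 2) -> position (2+12) mod 26 = 14 -> O
  H (position 7) -> position (7+12) mod 26 = 19 -> T
  A (position 0) -> position (0+12) mod 26 = 12 -> M
  I (position 8) -> position (8+12) mod 26 = 20 -> U
  N (position 13) -> position (13+12) mod 26 = 25 -> Z
Result: OTMUZ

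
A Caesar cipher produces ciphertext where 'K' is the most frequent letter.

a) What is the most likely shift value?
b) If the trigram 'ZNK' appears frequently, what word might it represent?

Step 1: In English, 'E' is the most frequent letter (12.7%).
Step 2: The most frequent ciphertext letter is 'K' (position 10).
Step 3: Shift = (10 - 4) mod 26 = 6.
Step 4: Decrypt 'ZNK' by shifting back 6:
  Z -> T
  N -> H
  K -> E
Step 5: 'ZNK' decrypts to 'THE'.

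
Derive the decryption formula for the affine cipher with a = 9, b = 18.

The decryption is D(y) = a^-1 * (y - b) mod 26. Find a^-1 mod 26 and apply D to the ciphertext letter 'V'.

Step 1: Find a^-1, the modular inverse of 9 mod 26.
Step 2: We need 9 * a^-1 = 1 (mod 26).
Step 3: 9 * 3 = 27 = 1 * 26 + 1, so a^-1 = 3.
Step 4: D(y) = 3(y - 18) mod 26.
Step 5: Apply to 'V' (y = 21): D(21) = 3 * (21 - 18) mod 26 = 3 * 3 mod 26 = 9 -> 'J'.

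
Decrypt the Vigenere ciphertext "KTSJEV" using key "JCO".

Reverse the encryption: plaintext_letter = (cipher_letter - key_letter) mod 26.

Step 1: Extend key: JCOJCO
Step 2: Decrypt each letter (c - k) mod 26:
  K(10) - J(9) = (10-9) mod 26 = 1 = B
  T(19) - C(2) = (19-2) mod 26 = 17 = R
  S(18) - O(14) = (18-14) mod 26 = 4 = E
  J(9) - J(9) = (9-9) mod 26 = 0 = A
  E(4) - C(2) = (4-2) mod 26 = 2 = C
  V(21) - O(14) = (21-14) mod 26 = 7 = H
Plaintext: BREACH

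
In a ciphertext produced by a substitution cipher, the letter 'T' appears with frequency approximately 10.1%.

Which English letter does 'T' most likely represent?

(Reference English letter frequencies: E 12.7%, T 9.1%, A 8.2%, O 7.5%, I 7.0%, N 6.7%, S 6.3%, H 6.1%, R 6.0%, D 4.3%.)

Step 1: The observed frequency is 10.1%.
Step 2: Compare with English frequencies:
  E: 12.7% (difference: 2.6%)
  T: 9.1% (difference: 1.0%) <-- closest
  A: 8.2% (difference: 1.9%)
  O: 7.5% (difference: 2.6%)
  I: 7.0% (difference: 3.1%)
  N: 6.7% (difference: 3.4%)
  S: 6.3% (difference: 3.8%)
  H: 6.1% (difference: 4.0%)
  R: 6.0% (difference: 4.1%)
  D: 4.3% (difference: 5.8%)
Step 3: 'T' most likely represents 'T' (frequency 9.1%).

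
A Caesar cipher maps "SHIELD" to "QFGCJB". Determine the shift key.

Step 1: Compare first letters: S (position 18) -> Q (position 16).
Step 2: Shift = (16 - 18) mod 26 = 24.
The shift value is 24.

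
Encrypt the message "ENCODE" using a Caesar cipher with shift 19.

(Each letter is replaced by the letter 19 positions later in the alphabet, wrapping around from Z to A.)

Step 1: For each letter, shift forward by 19 positions (mod 26).
  E (position 4) -> position (4+19) mod 26 = 23 -> X
  N (position 13) -> position (13+19) mod 26 = 6 -> G
  C (position 2) -> position (2+19) mod 26 = 21 -> V
  O (position 14) -> position (14+19) mod 26 = 7 -> H
  D (position 3) -> position (3+19) mod 26 = 22 -> W
  E (position 4) -> position (4+19) mod 26 = 23 -> X
Result: XGVHWX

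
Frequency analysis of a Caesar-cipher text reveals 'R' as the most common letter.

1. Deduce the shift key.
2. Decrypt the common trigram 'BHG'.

Step 1: In English, 'E' is the most frequent letter (12.7%).
Step 2: The most frequent ciphertext letter is 'R' (position 17).
Step 3: Shift = (17 - 4) mod 26 = 13.
Step 4: Decrypt 'BHG' by shifting back 13:
  B -> O
  H -> U
  G -> T
Step 5: 'BHG' decrypts to 'OUT'.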